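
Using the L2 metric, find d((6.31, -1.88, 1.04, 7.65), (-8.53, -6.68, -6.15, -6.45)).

√(Σ(x_i - y_i)²) = √((6.31 - (-8.53))² + (-1.88 - (-6.68))² + (1.04 - (-6.15))² + (7.65 - (-6.45))²)
= √(14.84² + 4.8² + 7.19² + 14.1²) = √(220.2256 + 23.04 + 51.6961 + 198.81) = √493.7717 ≈ 22.221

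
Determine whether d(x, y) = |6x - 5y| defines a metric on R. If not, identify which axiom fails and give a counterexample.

No. d fails symmetry: d(7, 8) = |6·7 - 5·8| = |2| = 2, but d(8, 7) = |6·8 - 5·7| = |13| = 13. Since 2 ≠ 13, d(x,y) ≠ d(y,x) in general.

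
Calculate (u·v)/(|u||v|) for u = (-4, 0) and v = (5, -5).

With u = (-4, 0), v = (5, -5):
u·v = (-4)·5 + 0·(-5) = (-20) + 0 = -20.
|u| = √((-4)² + 0²) = √16, |v| = √(5² + (-5)²) = √50, so |u||v| = √(16·50) = √800.
cos θ = (u·v)/(|u||v|) = -20/√800 ≈ -0.7071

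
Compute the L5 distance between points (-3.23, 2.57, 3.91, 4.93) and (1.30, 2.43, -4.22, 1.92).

(Σ|x_i - y_i|^5)^(1/5) = (|-3.23 - 1.3|^5 + |2.57 - 2.43|^5 + |3.91 - (-4.22)|^5 + |4.93 - 1.92|^5)^(1/5)
= (4.53^5 + 0.14^5 + 8.13^5 + 3.01^5)^(1/5) ≈ (1907.6162 + 0.0001 + 35518.3455 + 247.0771)^(1/5) = (37673.0389)^(1/5) ≈ 8.2263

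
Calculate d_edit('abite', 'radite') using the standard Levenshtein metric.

Let D[i][j] be the edit distance between the first i characters of 'abite' and the first j characters of 'radite', with D[i][0] = i, D[0][j] = j, and D[i][j] = D[i-1][j-1] if the characters match, else 1 + min(D[i-1][j], D[i][j-1], D[i-1][j-1]). Filling the table (rows: prefixes of 'abite', columns: prefixes of 'radite'):
     ε  r  a  d  i  t  e
  ε  0  1  2  3  4  5  6
  a  1  1  1  2  3  4  5
  b  2  2  2  2  3  4  5
  i  3  3  3  3  2  3  4
  t  4  4  4  4  3  2  3
  e  5  5  5  5  4  3  2
The bottom-right entry gives D[5][6] = 2, so no sequence of fewer than 2 edits works. Backtracking through the table gives one optimal edit sequence (2 edits):
  abite → rabite (ins r @1)
  rabite → radite (sub b→d @3)
Edit distance = 2.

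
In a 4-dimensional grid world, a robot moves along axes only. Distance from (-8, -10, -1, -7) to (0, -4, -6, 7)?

Σ|x_i - y_i| = |-8 - 0| + |-10 - (-4)| + |-1 - (-6)| + |-7 - 7| = 8 + 6 + 5 + 14 = 33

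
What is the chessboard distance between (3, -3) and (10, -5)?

max(|x_i - y_i|) = max(|3 - 10|, |-3 - (-5)|) = max(7, 2) = 7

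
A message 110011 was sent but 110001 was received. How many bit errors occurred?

Differing positions: 5. Hamming distance = 1.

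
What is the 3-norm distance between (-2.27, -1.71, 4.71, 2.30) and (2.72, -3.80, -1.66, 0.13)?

(Σ|x_i - y_i|^3)^(1/3) = (|-2.27 - 2.72|^3 + |-1.71 - (-3.8)|^3 + |4.71 - (-1.66)|^3 + |2.3 - 0.13|^3)^(1/3)
= (4.99^3 + 2.09^3 + 6.37^3 + 2.17^3)^(1/3) ≈ (124.2515 + 9.1293 + 258.4749 + 10.2183)^(1/3) = (402.074)^(1/3) ≈ 7.3808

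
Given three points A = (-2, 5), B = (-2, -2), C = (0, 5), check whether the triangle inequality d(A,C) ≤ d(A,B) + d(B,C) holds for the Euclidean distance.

d(A,B) = √(0² + 7²) = √49 = 7, d(B,C) = √(2² + 7²) = √53 ≈ 7.2801, d(A,C) = √(2² + 0²) = √4 = 2.
d(A,C) = 2 ≤ 7 + 7.2801 = 14.2801. Triangle inequality is satisfied.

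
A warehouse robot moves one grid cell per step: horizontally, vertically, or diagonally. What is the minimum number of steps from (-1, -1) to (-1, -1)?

max(|x_i - y_i|) = max(|-1 - (-1)|, |-1 - (-1)|) = max(0, 0) = 0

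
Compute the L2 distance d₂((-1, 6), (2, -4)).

√(Σ(x_i - y_i)²) = √((-1 - 2)² + (6 - (-4))²)
= √((-3)² + 10²) = √(9 + 100) = √109 ≈ 10.4403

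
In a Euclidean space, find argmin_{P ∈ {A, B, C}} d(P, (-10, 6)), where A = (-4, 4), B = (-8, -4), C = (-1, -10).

Distances: d(A) ≈ 6.3246, d(B) ≈ 10.198, d(C) ≈ 18.3576. Nearest: A = (-4, 4) with distance 6.3246.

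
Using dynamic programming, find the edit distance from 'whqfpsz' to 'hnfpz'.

Let D[i][j] be the edit distance between the first i characters of 'whqfpsz' and the first j characters of 'hnfpz', with D[i][0] = i, D[0][j] = j, and D[i][j] = D[i-1][j-1] if the characters match, else 1 + min(D[i-1][j], D[i][j-1], D[i-1][j-1]). Filling the table (rows: prefixes of 'whqfpsz', columns: prefixes of 'hnfpz'):
     ε  h  n  f  p  z
  ε  0  1  2  3  4  5
  w  1  1  2  3  4  5
  h  2  1  2  3  4  5
  q  3  2  2  3  4  5
  f  4  3  3  2  3  4
  p  5  4  4  3  2  3
  s  6  5  5  4  3  3
  z  7  6  6  5  4  3
The bottom-right entry gives D[7][5] = 3, so no sequence of fewer than 3 edits works. Backtracking through the table gives one optimal edit sequence (3 edits):
  whqfpsz → hqfpsz (del w @1)
  hqfpsz → hnfpsz (sub q→n @2)
  hnfpsz → hnfpz (del s @5)
Edit distance = 3.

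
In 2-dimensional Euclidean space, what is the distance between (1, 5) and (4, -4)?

√(Σ(x_i - y_i)²) = √((1 - 4)² + (5 - (-4))²)
= √((-3)² + 9²) = √(9 + 81) = √90 ≈ 9.4868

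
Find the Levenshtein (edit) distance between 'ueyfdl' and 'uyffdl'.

Let D[i][j] be the edit distance between the first i characters of 'ueyfdl' and the first j characters of 'uyffdl', with D[i][0] = i, D[0][j] = j, and D[i][j] = D[i-1][j-1] if the characters match, else 1 + min(D[i-1][j], D[i][j-1], D[i-1][j-1]). Filling the table (rows: prefixes of 'ueyfdl', columns: prefixes of 'uyffdl'):
     ε  u  y  f  f  d  l
  ε  0  1  2  3  4  5  6
  u  1  0  1  2  3  4  5
  e  2  1  1  2  3  4  5
  y  3  2  1  2  3  4  5
  f  4  3  2  1  2  3  4
  d  5  4  3  2  2  2  3
  l  6  5  4  3  3  3  2
The bottom-right entry gives D[6][6] = 2, so no sequence of fewer than 2 edits works. Backtracking through the table gives one optimal edit sequence (2 edits):
  ueyfdl → uyyfdl (sub e→y @2)
  uyyfdl → uyffdl (sub y→f @3)
Edit distance = 2.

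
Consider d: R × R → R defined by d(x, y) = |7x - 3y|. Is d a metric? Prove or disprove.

No. d fails symmetry: d(4, 9) = |7·4 - 3·9| = |1| = 1, but d(9, 4) = |7·9 - 3·4| = |51| = 51. Since 1 ≠ 51, d(x,y) ≠ d(y,x) in general.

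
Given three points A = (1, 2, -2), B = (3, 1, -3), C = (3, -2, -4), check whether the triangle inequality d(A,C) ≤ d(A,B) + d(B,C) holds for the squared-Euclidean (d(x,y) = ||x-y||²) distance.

d(A,B) = 2² + 1² + 1² = 6, d(B,C) = 0² + 3² + 1² = 10, d(A,C) = 2² + 4² + 2² = 24.
d(A,C) = 24 > 6 + 10 = 16. Triangle inequality is VIOLATED. (Squared-Euclidean is not a metric — this is a counterexample.)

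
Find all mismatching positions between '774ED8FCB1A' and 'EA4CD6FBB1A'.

Differing positions: 1, 2, 4, 6, 8. Hamming distance = 5.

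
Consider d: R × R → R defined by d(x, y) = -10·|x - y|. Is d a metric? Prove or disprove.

No. With c = -10 < 0, d fails non-negativity: d(5, 6) = -10·|5 - 6| = -10·1 = -10 < 0.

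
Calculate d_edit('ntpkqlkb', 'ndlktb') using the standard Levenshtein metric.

Let D[i][j] be the edit distance between the first i characters of 'ntpkqlkb' and the first j characters of 'ndlktb', with D[i][0] = i, D[0][j] = j, and D[i][j] = D[i-1][j-1] if the characters match, else 1 + min(D[i-1][j], D[i][j-1], D[i-1][j-1]). Filling the table (rows: prefixes of 'ntpkqlkb', columns: prefixes of 'ndlktb'):
     ε  n  d  l  k  t  b
  ε  0  1  2  3  4  5  6
  n  1  0  1  2  3  4  5
  t  2  1  1  2  3  3  4
  p  3  2  2  2  3  4  4
  k  4  3  3  3  2  3  4
  q  5  4  4  4  3  3  4
  l  6  5  5  4  4  4  4
  k  7  6  6  5  4  5  5
  b  8  7  7  6  5  5  5
The bottom-right entry gives D[8][6] = 5, so no sequence of fewer than 5 edits works. Backtracking through the table gives one optimal edit sequence (5 edits):
  ntpkqlkb → ndpkqlkb (sub t→d @2)
  ndpkqlkb → ndlkqlkb (sub p→l @3)
  ndlkqlkb → ndlklkb (del q @5)
  ndlklkb → ndlkkb (del l @5)
  ndlkkb → ndlktb (sub k→t @5)
Edit distance = 5.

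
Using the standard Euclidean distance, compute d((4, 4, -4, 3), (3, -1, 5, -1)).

(Σ|x_i - y_i|^2)^(1/2) = (|4 - 3|^2 + |4 - (-1)|^2 + |-4 - 5|^2 + |3 - (-1)|^2)^(1/2)
= (1^2 + 5^2 + 9^2 + 4^2)^(1/2) = (1 + 25 + 81 + 16)^(1/2) = (123)^(1/2) ≈ 11.0905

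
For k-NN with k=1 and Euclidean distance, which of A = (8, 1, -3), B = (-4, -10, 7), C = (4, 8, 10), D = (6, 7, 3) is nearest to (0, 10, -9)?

Distances: d(A) ≈ 13.4536, d(B) ≈ 25.923, d(C) ≈ 19.5192, d(D) ≈ 13.7477. Nearest: A = (8, 1, -3) with distance 13.4536.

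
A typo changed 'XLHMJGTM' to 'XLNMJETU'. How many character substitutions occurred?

Differing positions: 3, 6, 8. Hamming distance = 3.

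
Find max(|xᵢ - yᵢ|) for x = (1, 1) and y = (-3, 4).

max(|x_i - y_i|) = max(|1 - (-3)|, |1 - 4|) = max(4, 3) = 4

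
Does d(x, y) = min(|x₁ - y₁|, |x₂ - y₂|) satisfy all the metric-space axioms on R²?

No. d fails identity of indiscernibles: take x = (-2, 0) and y = (-2, 5). Then d(x,y) = min(|-2 - (-2)|, |0 - 5|) = min(0, 5) = 0, yet x ≠ y.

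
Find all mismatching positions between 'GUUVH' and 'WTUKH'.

Differing positions: 1, 2, 4. Hamming distance = 3.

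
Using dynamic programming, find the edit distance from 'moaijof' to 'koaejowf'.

Let D[i][j] be the edit distance between the first i characters of 'moaijof' and the first j characters of 'koaejowf', with D[i][0] = i, D[0][j] = j, and D[i][j] = D[i-1][j-1] if the characters match, else 1 + min(D[i-1][j], D[i][j-1], D[i-1][j-1]). Filling the table (rows: prefixes of 'moaijof', columns: prefixes of 'koaejowf'):
     ε  k  o  a  e  j  o  w  f
  ε  0  1  2  3  4  5  6  7  8
  m  1  1  2  3  4  5  6  7  8
  o  2  2  1  2  3  4  5  6  7
  a  3  3  2  1  2  3  4  5  6
  i  4  4  3  2  2  3  4  5  6
  j  5  5  4  3  3  2  3  4  5
  o  6  6  5  4  4  3  2  3  4
  f  7  7  6  5  5  4  3  3  3
The bottom-right entry gives D[7][8] = 3, so no sequence of fewer than 3 edits works. Backtracking through the table gives one optimal edit sequence (3 edits):
  moaijof → koaijof (sub m→k @1)
  koaijof → koaejof (sub i→e @4)
  koaejof → koaejowf (ins w @7)
Edit distance = 3.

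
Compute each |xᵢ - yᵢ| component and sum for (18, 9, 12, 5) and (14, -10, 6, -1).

Σ|x_i - y_i| = |18 - 14| + |9 - (-10)| + |12 - 6| + |5 - (-1)| = 4 + 19 + 6 + 6 = 35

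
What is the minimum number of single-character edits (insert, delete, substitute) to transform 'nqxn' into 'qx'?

Let D[i][j] be the edit distance between the first i characters of 'nqxn' and the first j characters of 'qx', with D[i][0] = i, D[0][j] = j, and D[i][j] = D[i-1][j-1] if the characters match, else 1 + min(D[i-1][j], D[i][j-1], D[i-1][j-1]). Filling the table (rows: prefixes of 'nqxn', columns: prefixes of 'qx'):
     ε  q  x
  ε  0  1  2
  n  1  1  2
  q  2  1  2
  x  3  2  1
  n  4  3  2
The bottom-right entry gives D[4][2] = 2, so no sequence of fewer than 2 edits works. Backtracking through the table gives one optimal edit sequence (2 edits):
  nqxn → qxn (del n @1)
  qxn → qx (del n @3)
Edit distance = 2.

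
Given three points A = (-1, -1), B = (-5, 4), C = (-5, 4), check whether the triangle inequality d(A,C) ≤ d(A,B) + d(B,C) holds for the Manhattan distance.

d(A,B) = 4 + 5 = 9, d(B,C) = 0 + 0 = 0, d(A,C) = 4 + 5 = 9.
d(A,C) = 9 ≤ 9 + 0 = 9. Triangle inequality is satisfied.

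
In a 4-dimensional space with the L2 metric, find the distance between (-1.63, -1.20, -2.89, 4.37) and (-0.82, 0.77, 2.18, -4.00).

(Σ|x_i - y_i|^2)^(1/2) = (|-1.63 - (-0.82)|^2 + |-1.2 - 0.77|^2 + |-2.89 - 2.18|^2 + |4.37 - (-4)|^2)^(1/2)
= (0.81^2 + 1.97^2 + 5.07^2 + 8.37^2)^(1/2) = (0.6561 + 3.8809 + 25.7049 + 70.0569)^(1/2) = (100.2988)^(1/2) ≈ 10.0149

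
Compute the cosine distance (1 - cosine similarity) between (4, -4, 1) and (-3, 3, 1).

With u = (4, -4, 1), v = (-3, 3, 1):
u·v = 4·(-3) + (-4)·3 + 1·1 = (-12) + (-12) + 1 = -23.
|u| = √(4² + (-4)² + 1²) = √33, |v| = √((-3)² + 3² + 1²) = √19, so |u||v| = √(33·19) = √627.
cos θ = (u·v)/(|u||v|) = -23/√627 ≈ -0.9185
Cosine distance = 1 - cos θ ≈ 1 - (-0.9185) = 1.9185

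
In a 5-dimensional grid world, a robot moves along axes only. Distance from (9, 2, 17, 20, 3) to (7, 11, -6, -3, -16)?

Σ|x_i - y_i| = |9 - 7| + |2 - 11| + |17 - (-6)| + |20 - (-3)| + |3 - (-16)| = 2 + 9 + 23 + 23 + 19 = 76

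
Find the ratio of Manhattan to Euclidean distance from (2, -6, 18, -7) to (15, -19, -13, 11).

L1 = |2 - 15| + |-6 - (-19)| + |18 - (-13)| + |-7 - 11| = 13 + 13 + 31 + 18 = 75
L2 = √(13² + 13² + 31² + 18²) = √1623 ≈ 40.2865
L1 ≥ L2 always (equality iff movement is along one axis); L1 > L2 here.
Ratio L1/L2 = 75/√1623 ≈ 1.8617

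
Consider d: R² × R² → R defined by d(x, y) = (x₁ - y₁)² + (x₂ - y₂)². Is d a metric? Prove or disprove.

No. The squared Euclidean distance fails the triangle inequality. Counterexample: x = (0, 0), y = (5, 4), z = (10, 8). d(x,z) = 10² + 8² = 164, but d(x,y) + d(y,z) = (5² + 4²) + (5² + 4²) = 41 + 41 = 82. Since 164 > 82, the triangle inequality is violated. (Note: √d, the ordinary Euclidean distance, IS a metric.)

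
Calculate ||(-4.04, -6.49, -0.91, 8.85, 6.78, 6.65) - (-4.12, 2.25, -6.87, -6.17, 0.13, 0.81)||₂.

√(Σ(x_i - y_i)²) = √((-4.04 - (-4.12))² + (-6.49 - 2.25)² + (-0.91 - (-6.87))² + (8.85 - (-6.17))² + (6.78 - 0.13)² + (6.65 - 0.81)²)
= √(0.08² + (-8.74)² + 5.96² + 15.02² + 6.65² + 5.84²) = √(0.0064 + 76.3876 + 35.5216 + 225.6004 + 44.2225 + 34.1056) = √415.8441 ≈ 20.3923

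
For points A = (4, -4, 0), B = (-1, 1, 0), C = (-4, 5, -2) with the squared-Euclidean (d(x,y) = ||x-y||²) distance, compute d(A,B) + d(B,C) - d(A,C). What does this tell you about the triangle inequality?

d(A,B) = 5² + 5² + 0² = 50, d(B,C) = 3² + 4² + 2² = 29, d(A,C) = 8² + 9² + 2² = 149.
d(A,B) + d(B,C) - d(A,C) = 50 + 29 - 149 = 79 - 149 = -70. This is < 0, so the triangle inequality FAILS for these points (squared-Euclidean is not a metric).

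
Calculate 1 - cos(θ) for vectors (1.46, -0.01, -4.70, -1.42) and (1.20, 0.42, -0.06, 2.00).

With u = (1.46, -0.01, -4.70, -1.42), v = (1.20, 0.42, -0.06, 2.00):
u·v = 1.46·1.2 + (-0.01)·0.42 + (-4.7)·(-0.06) + (-1.42)·2 = 1.752 + (-0.0042) + 0.282 + (-2.84) = -0.8102.
|u| = √(1.46² + (-0.01)² + (-4.7)² + (-1.42)²) = √(2.1316 + 0.0001 + 22.09 + 2.0164) = √26.2381, |v| = √(1.2² + 0.42² + (-0.06)² + 2²) = √(1.44 + 0.1764 + 0.0036 + 4) = √5.62.
cos θ = (u·v)/(|u||v|) = -0.8102/(√26.2381·√5.62) ≈ -0.0667
Cosine distance = 1 - cos θ ≈ 1 - (-0.0667) = 1.0667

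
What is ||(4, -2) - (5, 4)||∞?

max(|x_i - y_i|) = max(|4 - 5|, |-2 - 4|) = max(1, 6) = 6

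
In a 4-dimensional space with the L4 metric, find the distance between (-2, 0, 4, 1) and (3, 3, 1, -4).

(Σ|x_i - y_i|^4)^(1/4) = (|-2 - 3|^4 + |0 - 3|^4 + |4 - 1|^4 + |1 - (-4)|^4)^(1/4)
= (5^4 + 3^4 + 3^4 + 5^4)^(1/4) = (625 + 81 + 81 + 625)^(1/4) = (1412)^(1/4) ≈ 6.13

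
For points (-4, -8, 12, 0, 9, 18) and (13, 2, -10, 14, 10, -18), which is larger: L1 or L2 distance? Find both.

L1 = |-4 - 13| + |-8 - 2| + |12 - (-10)| + |0 - 14| + |9 - 10| + |18 - (-18)| = 17 + 10 + 22 + 14 + 1 + 36 = 100
L2 = √(17² + 10² + 22² + 14² + 1² + 36²) = √2366 ≈ 48.6415
L1 ≥ L2 always (equality iff movement is along one axis); L1 > L2 here.
Ratio L1/L2 = 100/√2366 ≈ 2.0559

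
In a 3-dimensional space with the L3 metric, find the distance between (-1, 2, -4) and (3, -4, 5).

(Σ|x_i - y_i|^3)^(1/3) = (|-1 - 3|^3 + |2 - (-4)|^3 + |-4 - 5|^3)^(1/3)
= (4^3 + 6^3 + 9^3)^(1/3) = (64 + 216 + 729)^(1/3) = (1009)^(1/3) ≈ 10.0299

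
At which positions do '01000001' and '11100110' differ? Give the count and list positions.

Differing positions: 1, 3, 6, 7, 8. Hamming distance = 5.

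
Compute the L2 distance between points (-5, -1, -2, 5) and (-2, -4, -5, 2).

(Σ|x_i - y_i|^2)^(1/2) = (|-5 - (-2)|^2 + |-1 - (-4)|^2 + |-2 - (-5)|^2 + |5 - 2|^2)^(1/2)
= (3^2 + 3^2 + 3^2 + 3^2)^(1/2) = (9 + 9 + 9 + 9)^(1/2) = (36)^(1/2) = 6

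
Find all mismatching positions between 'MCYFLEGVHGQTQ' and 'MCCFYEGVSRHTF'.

Differing positions: 3, 5, 9, 10, 11, 13. Hamming distance = 6.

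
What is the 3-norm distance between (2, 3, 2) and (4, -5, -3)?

(Σ|x_i - y_i|^3)^(1/3) = (|2 - 4|^3 + |3 - (-5)|^3 + |2 - (-3)|^3)^(1/3)
= (2^3 + 8^3 + 5^3)^(1/3) = (8 + 512 + 125)^(1/3) = (645)^(1/3) ≈ 8.6401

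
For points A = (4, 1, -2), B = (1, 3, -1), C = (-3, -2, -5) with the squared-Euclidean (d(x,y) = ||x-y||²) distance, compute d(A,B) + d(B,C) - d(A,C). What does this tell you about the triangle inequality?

d(A,B) = 3² + 2² + 1² = 14, d(B,C) = 4² + 5² + 4² = 57, d(A,C) = 7² + 3² + 3² = 67.
d(A,B) + d(B,C) - d(A,C) = 14 + 57 - 67 = 71 - 67 = 4. This is ≥ 0, so the triangle inequality holds for these points.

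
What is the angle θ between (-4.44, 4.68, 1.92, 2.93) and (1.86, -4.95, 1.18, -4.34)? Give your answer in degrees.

With u = (-4.44, 4.68, 1.92, 2.93), v = (1.86, -4.95, 1.18, -4.34):
u·v = (-4.44)·1.86 + 4.68·(-4.95) + 1.92·1.18 + 2.93·(-4.34) = (-8.2584) + (-23.166) + 2.2656 + (-12.7162) = -41.875.
|u| = √((-4.44)² + 4.68² + 1.92² + 2.93²) = √(19.7136 + 21.9024 + 3.6864 + 8.5849) = √53.8873, |v| = √(1.86² + (-4.95)² + 1.18² + (-4.34)²) = √(3.4596 + 24.5025 + 1.3924 + 18.8356) = √48.1901.
cos θ = (u·v)/(|u||v|) = -41.875/(√53.8873·√48.1901) ≈ -0.821737
θ = arccos(-0.821737) ≈ 145.26°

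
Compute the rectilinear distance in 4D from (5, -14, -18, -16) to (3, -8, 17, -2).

Σ|x_i - y_i| = |5 - 3| + |-14 - (-8)| + |-18 - 17| + |-16 - (-2)| = 2 + 6 + 35 + 14 = 57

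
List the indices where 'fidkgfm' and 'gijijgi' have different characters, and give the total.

Differing positions: 1, 3, 4, 5, 6, 7. Hamming distance = 6.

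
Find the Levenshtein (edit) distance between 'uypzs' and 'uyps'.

Let D[i][j] be the edit distance between the first i characters of 'uypzs' and the first j characters of 'uyps', with D[i][0] = i, D[0][j] = j, and D[i][j] = D[i-1][j-1] if the characters match, else 1 + min(D[i-1][j], D[i][j-1], D[i-1][j-1]). Filling the table (rows: prefixes of 'uypzs', columns: prefixes of 'uyps'):
     ε  u  y  p  s
  ε  0  1  2  3  4
  u  1  0  1  2  3
  y  2  1  0  1  2
  p  3  2  1  0  1
  z  4  3  2  1  1
  s  5  4  3  2  1
The bottom-right entry gives D[5][4] = 1, so no sequence of fewer than 1 edit works. Backtracking through the table gives one optimal edit sequence (1 edit):
  uypzs → uyps (del z @4)
Edit distance = 1.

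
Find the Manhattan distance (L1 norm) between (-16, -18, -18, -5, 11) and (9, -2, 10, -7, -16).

Σ|x_i - y_i| = |-16 - 9| + |-18 - (-2)| + |-18 - 10| + |-5 - (-7)| + |11 - (-16)| = 25 + 16 + 28 + 2 + 27 = 98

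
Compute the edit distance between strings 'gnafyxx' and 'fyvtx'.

Let D[i][j] be the edit distance between the first i characters of 'gnafyxx' and the first j characters of 'fyvtx', with D[i][0] = i, D[0][j] = j, and D[i][j] = D[i-1][j-1] if the characters match, else 1 + min(D[i-1][j], D[i][j-1], D[i-1][j-1]). Filling the table (rows: prefixes of 'gnafyxx', columns: prefixes of 'fyvtx'):
     ε  f  y  v  t  x
  ε  0  1  2  3  4  5
  g  1  1  2  3  4  5
  n  2  2  2  3  4  5
  a  3  3  3  3  4  5
  f  4  3  4  4  4  5
  y  5  4  3  4  5  5
  x  6  5  4  4  5  5
  x  7  6  5  5  5  5
The bottom-right entry gives D[7][5] = 5, so no sequence of fewer than 5 edits works. Backtracking through the table gives one optimal edit sequence (5 edits):
  gnafyxx → nafyxx (del g @1)
  nafyxx → afyxx (del n @1)
  afyxx → fyxx (del a @1)
  fyxx → fyvxx (ins v @3)
  fyvxx → fyvtx (sub x→t @4)
Edit distance = 5.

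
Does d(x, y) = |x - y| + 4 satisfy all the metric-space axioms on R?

No. d fails identity of indiscernibles (specifically d(x,x) = 0): d(-6, -6) = |-6 - (-6)| + 4 = 0 + 4 = 4 ≠ 0.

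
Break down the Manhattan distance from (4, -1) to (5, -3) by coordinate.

Σ|x_i - y_i| = |4 - 5| + |-1 - (-3)| = 1 + 2 = 3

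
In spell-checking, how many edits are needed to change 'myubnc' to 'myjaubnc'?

Let D[i][j] be the edit distance between the first i characters of 'myubnc' and the first j characters of 'myjaubnc', with D[i][0] = i, D[0][j] = j, and D[i][j] = D[i-1][j-1] if the characters match, else 1 + min(D[i-1][j], D[i][j-1], D[i-1][j-1]). Filling the table (rows: prefixes of 'myubnc', columns: prefixes of 'myjaubnc'):
     ε  m  y  j  a  u  b  n  c
  ε  0  1  2  3  4  5  6  7  8
  m  1  0  1  2  3  4  5  6  7
  y  2  1  0  1  2  3  4  5  6
  u  3  2  1  1  2  2  3  4  5
  b  4  3  2  2  2  3  2  3  4
  n  5  4  3  3  3  3  3  2  3
  c  6  5  4  4  4  4  4  3  2
The bottom-right entry gives D[6][8] = 2, so no sequence of fewer than 2 edits works. Backtracking through the table gives one optimal edit sequence (2 edits):
  myubnc → myjubnc (ins j @3)
  myjubnc → myjaubnc (ins a @4)
Edit distance = 2.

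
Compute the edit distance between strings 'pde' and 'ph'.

Let D[i][j] be the edit distance between the first i characters of 'pde' and the first j characters of 'ph', with D[i][0] = i, D[0][j] = j, and D[i][j] = D[i-1][j-1] if the characters match, else 1 + min(D[i-1][j], D[i][j-1], D[i-1][j-1]). Filling the table (rows: prefixes of 'pde', columns: prefixes of 'ph'):
     ε  p  h
  ε  0  1  2
  p  1  0  1
  d  2  1  1
  e  3  2  2
The bottom-right entry gives D[3][2] = 2, so no sequence of fewer than 2 edits works. Backtracking through the table gives one optimal edit sequence (2 edits):
  pde → pe (del d @2)
  pe → ph (sub e→h @2)
Edit distance = 2.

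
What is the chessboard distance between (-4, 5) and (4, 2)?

max(|x_i - y_i|) = max(|-4 - 4|, |5 - 2|) = max(8, 3) = 8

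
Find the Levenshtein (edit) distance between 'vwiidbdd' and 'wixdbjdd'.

Let D[i][j] be the edit distance between the first i characters of 'vwiidbdd' and the first j characters of 'wixdbjdd', with D[i][0] = i, D[0][j] = j, and D[i][j] = D[i-1][j-1] if the characters match, else 1 + min(D[i-1][j], D[i][j-1], D[i-1][j-1]). Filling the table (rows: prefixes of 'vwiidbdd', columns: prefixes of 'wixdbjdd'):
     ε  w  i  x  d  b  j  d  d
  ε  0  1  2  3  4  5  6  7  8
  v  1  1  2  3  4  5  6  7  8
  w  2  1  2  3  4  5  6  7  8
  i  3  2  1  2  3  4  5  6  7
  i  4  3  2  2  3  4  5  6  7
  d  5  4  3  3  2  3  4  5  6
  b  6  5  4  4  3  2  3  4  5
  d  7  6  5  5  4  3  3  3  4
  d  8  7  6  6  5  4  4  3  3
The bottom-right entry gives D[8][8] = 3, so no sequence of fewer than 3 edits works. Backtracking through the table gives one optimal edit sequence (3 edits):
  vwiidbdd → wiidbdd (del v @1)
  wiidbdd → wixdbdd (sub i→x @3)
  wixdbdd → wixdbjdd (ins j @6)
Edit distance = 3.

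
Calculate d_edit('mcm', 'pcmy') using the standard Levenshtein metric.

Let D[i][j] be the edit distance between the first i characters of 'mcm' and the first j characters of 'pcmy', with D[i][0] = i, D[0][j] = j, and D[i][j] = D[i-1][j-1] if the characters match, else 1 + min(D[i-1][j], D[i][j-1], D[i-1][j-1]). Filling the table (rows: prefixes of 'mcm', columns: prefixes of 'pcmy'):
     ε  p  c  m  y
  ε  0  1  2  3  4
  m  1  1  2  2  3
  c  2  2  1  2  3
  m  3  3  2  1  2
The bottom-right entry gives D[3][4] = 2, so no sequence of fewer than 2 edits works. Backtracking through the table gives one optimal edit sequence (2 edits):
  mcm → pcm (sub m→p @1)
  pcm → pcmy (ins y @4)
Edit distance = 2.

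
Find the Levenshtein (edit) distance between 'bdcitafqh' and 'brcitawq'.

Let D[i][j] be the edit distance between the first i characters of 'bdcitafqh' and the first j characters of 'brcitawq', with D[i][0] = i, D[0][j] = j, and D[i][j] = D[i-1][j-1] if the characters match, else 1 + min(D[i-1][j], D[i][j-1], D[i-1][j-1]). Filling the table (rows: prefixes of 'bdcitafqh', columns: prefixes of 'brcitawq'):
     ε  b  r  c  i  t  a  w  q
  ε  0  1  2  3  4  5  6  7  8
  b  1  0  1  2  3  4  5  6  7
  d  2  1  1  2  3  4  5  6  7
  c  3  2  2  1  2  3  4  5  6
  i  4  3  3  2  1  2  3  4  5
  t  5  4  4  3  2  1  2  3  4
  a  6  5  5  4  3  2  1  2  3
  f  7  6  6  5  4  3  2  2  3
  q  8  7  7  6  5  4  3  3  2
  h  9  8  8  7  6  5  4  4  3
The bottom-right entry gives D[9][8] = 3, so no sequence of fewer than 3 edits works. Backtracking through the table gives one optimal edit sequence (3 edits):
  bdcitafqh → brcitafqh (sub d→r @2)
  brcitafqh → brcitawqh (sub f→w @7)
  brcitawqh → brcitawq (del h @9)
Edit distance = 3.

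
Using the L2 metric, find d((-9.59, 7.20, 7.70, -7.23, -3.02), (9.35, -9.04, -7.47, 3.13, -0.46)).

√(Σ(x_i - y_i)²) = √((-9.59 - 9.35)² + (7.2 - (-9.04))² + (7.7 - (-7.47))² + (-7.23 - 3.13)² + (-3.02 - (-0.46))²)
= √((-18.94)² + 16.24² + 15.17² + (-10.36)² + (-2.56)²) = √(358.7236 + 263.7376 + 230.1289 + 107.3296 + 6.5536) = √966.4733 ≈ 31.0882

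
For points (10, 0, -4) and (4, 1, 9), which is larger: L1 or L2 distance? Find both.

L1 = |10 - 4| + |0 - 1| + |-4 - 9| = 6 + 1 + 13 = 20
L2 = √(6² + 1² + 13²) = √206 ≈ 14.3527
L1 ≥ L2 always (equality iff movement is along one axis); L1 > L2 here.
Ratio L1/L2 = 20/√206 ≈ 1.3935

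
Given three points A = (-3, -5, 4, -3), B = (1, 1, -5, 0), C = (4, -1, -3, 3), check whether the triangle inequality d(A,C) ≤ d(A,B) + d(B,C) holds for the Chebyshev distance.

d(A,B) = max(4, 6, 9, 3) = 9, d(B,C) = max(3, 2, 2, 3) = 3, d(A,C) = max(7, 4, 7, 6) = 7.
d(A,C) = 7 ≤ 9 + 3 = 12. Triangle inequality is satisfied.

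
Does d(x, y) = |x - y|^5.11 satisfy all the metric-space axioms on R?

No. d(x,y) = |x-y|^5.11 fails the triangle inequality since p = 5.11 > 1. Counterexample: x = -1, y = 6, z = 18. d(x,z) = |-1 - 18|^5.11 = 19^5.11 ≈ 3423189.1808, but d(x,y) + d(y,z) = 7^5.11 + 12^5.11 ≈ 20818.5743 + 327051.5165 = 347870.0908. Since 3423189.1808 > 347870.0908, the triangle inequality is violated.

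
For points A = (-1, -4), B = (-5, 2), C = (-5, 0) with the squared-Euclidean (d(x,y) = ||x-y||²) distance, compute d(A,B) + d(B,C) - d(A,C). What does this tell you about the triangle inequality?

d(A,B) = 4² + 6² = 52, d(B,C) = 0² + 2² = 4, d(A,C) = 4² + 4² = 32.
d(A,B) + d(B,C) - d(A,C) = 52 + 4 - 32 = 56 - 32 = 24. This is ≥ 0, so the triangle inequality holds for these points.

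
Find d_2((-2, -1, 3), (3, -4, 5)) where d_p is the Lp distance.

(Σ|x_i - y_i|^2)^(1/2) = (|-2 - 3|^2 + |-1 - (-4)|^2 + |3 - 5|^2)^(1/2)
= (5^2 + 3^2 + 2^2)^(1/2) = (25 + 9 + 4)^(1/2) = (38)^(1/2) ≈ 6.1644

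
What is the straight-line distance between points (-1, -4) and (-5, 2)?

√(Σ(x_i - y_i)²) = √((-1 - (-5))² + (-4 - 2)²)
= √(4² + (-6)²) = √(16 + 36) = √52 ≈ 7.2111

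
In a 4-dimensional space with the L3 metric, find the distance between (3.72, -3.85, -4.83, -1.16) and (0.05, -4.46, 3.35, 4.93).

(Σ|x_i - y_i|^3)^(1/3) = (|3.72 - 0.05|^3 + |-3.85 - (-4.46)|^3 + |-4.83 - 3.35|^3 + |-1.16 - 4.93|^3)^(1/3)
= (3.67^3 + 0.61^3 + 8.18^3 + 6.09^3)^(1/3) ≈ (49.4309 + 0.227 + 547.3434 + 225.8665)^(1/3) = (822.8678)^(1/3) ≈ 9.3708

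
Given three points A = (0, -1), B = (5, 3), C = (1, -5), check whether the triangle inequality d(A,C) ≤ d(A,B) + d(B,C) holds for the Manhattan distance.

d(A,B) = 5 + 4 = 9, d(B,C) = 4 + 8 = 12, d(A,C) = 1 + 4 = 5.
d(A,C) = 5 ≤ 9 + 12 = 21. Triangle inequality is satisfied.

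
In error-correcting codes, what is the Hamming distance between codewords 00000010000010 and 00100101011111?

Differing positions: 3, 6, 7, 8, 10, 11, 12, 14. Hamming distance = 8.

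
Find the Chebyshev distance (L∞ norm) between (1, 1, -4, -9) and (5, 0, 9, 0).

max(|x_i - y_i|) = max(|1 - 5|, |1 - 0|, |-4 - 9|, |-9 - 0|) = max(4, 1, 13, 9) = 13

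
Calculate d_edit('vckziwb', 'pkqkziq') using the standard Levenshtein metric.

Let D[i][j] be the edit distance between the first i characters of 'vckziwb' and the first j characters of 'pkqkziq', with D[i][0] = i, D[0][j] = j, and D[i][j] = D[i-1][j-1] if the characters match, else 1 + min(D[i-1][j], D[i][j-1], D[i-1][j-1]). Filling the table (rows: prefixes of 'vckziwb', columns: prefixes of 'pkqkziq'):
     ε  p  k  q  k  z  i  q
  ε  0  1  2  3  4  5  6  7
  v  1  1  2  3  4  5  6  7
  c  2  2  2  3  4  5  6  7
  k  3  3  2  3  3  4  5  6
  z  4  4  3  3  4  3  4  5
  i  5  5  4  4  4  4  3  4
  w  6  6  5  5  5  5  4  4
  b  7  7  6  6  6  6  5  5
The bottom-right entry gives D[7][7] = 5, so no sequence of fewer than 5 edits works. Backtracking through the table gives one optimal edit sequence (5 edits):
  vckziwb → pvckziwb (ins p @1)
  pvckziwb → pkckziwb (sub v→k @2)
  pkckziwb → pkqkziwb (sub c→q @3)
  pkqkziwb → pkqkzib (del w @7)
  pkqkzib → pkqkziq (sub b→q @7)
Edit distance = 5.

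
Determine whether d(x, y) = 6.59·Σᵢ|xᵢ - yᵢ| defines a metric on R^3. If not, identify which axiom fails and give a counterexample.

Yes. The L1 (Manhattan) norm induces a metric on R^3, and multiplying a metric by a positive constant 6.59 > 0 preserves all four axioms: non-negativity (6.59·||x-y|| ≥ 0), identity (6.59·||x-y|| = 0 ⟺ ||x-y|| = 0 ⟺ x = y), symmetry (||x-y|| = ||y-x||), and the triangle inequality (6.59·||x-z|| ≤ 6.59·||x-y|| + 6.59·||y-z||). So d is a metric.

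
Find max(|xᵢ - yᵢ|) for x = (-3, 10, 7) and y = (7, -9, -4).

max(|x_i - y_i|) = max(|-3 - 7|, |10 - (-9)|, |7 - (-4)|) = max(10, 19, 11) = 19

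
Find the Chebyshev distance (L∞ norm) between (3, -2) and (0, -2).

max(|x_i - y_i|) = max(|3 - 0|, |-2 - (-2)|) = max(3, 0) = 3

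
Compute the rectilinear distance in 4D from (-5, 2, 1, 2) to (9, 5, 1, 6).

Σ|x_i - y_i| = |-5 - 9| + |2 - 5| + |1 - 1| + |2 - 6| = 14 + 3 + 0 + 4 = 21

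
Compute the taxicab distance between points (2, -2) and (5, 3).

Σ|x_i - y_i| = |2 - 5| + |-2 - 3| = 3 + 5 = 8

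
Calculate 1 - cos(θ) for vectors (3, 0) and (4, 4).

With u = (3, 0), v = (4, 4):
u·v = 3·4 + 0·4 = 12 + 0 = 12.
|u| = √(3² + 0²) = √9, |v| = √(4² + 4²) = √32, so |u||v| = √(9·32) = √288.
cos θ = (u·v)/(|u||v|) = 12/√288 ≈ 0.7071
Cosine distance = 1 - cos θ ≈ 1 - 0.7071 = 0.2929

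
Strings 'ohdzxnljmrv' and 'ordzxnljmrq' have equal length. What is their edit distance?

Let D[i][j] be the edit distance between the first i characters of 'ohdzxnljmrv' and the first j characters of 'ordzxnljmrq', with D[i][0] = i, D[0][j] = j, and D[i][j] = D[i-1][j-1] if the characters match, else 1 + min(D[i-1][j], D[i][j-1], D[i-1][j-1]). Filling the table (rows: prefixes of 'ohdzxnljmrv', columns: prefixes of 'ordzxnljmrq'):
     ε  o  r  d  z  x  n  l  j  m  r  q
  ε  0  1  2  3  4  5  6  7  8  9 10 11
  o  1  0  1  2  3  4  5  6  7  8  9 10
  h  2  1  1  2  3  4  5  6  7  8  9 10
  d  3  2  2  1  2  3  4  5  6  7  8  9
  z  4  3  3  2  1  2  3  4  5  6  7  8
  x  5  4  4  3  2  1  2  3  4  5  6  7
  n  6  5  5  4  3  2  1  2  3  4  5  6
  l  7  6  6  5  4  3  2  1  2  3  4  5
  j  8  7  7  6  5  4  3  2  1  2  3  4
  m  9  8  8  7  6  5  4  3  2  1  2  3
  r 10  9  8  8  7  6  5  4  3  2  1  2
  v 11 10  9  9  8  7  6  5  4  3  2  2
The bottom-right entry gives D[11][11] = 2, so no sequence of fewer than 2 edits works. Backtracking through the table gives one optimal edit sequence (2 edits):
  ohdzxnljmrv → ordzxnljmrv (sub h→r @2)
  ordzxnljmrv → ordzxnljmrq (sub v→q @11)
Edit distance = 2.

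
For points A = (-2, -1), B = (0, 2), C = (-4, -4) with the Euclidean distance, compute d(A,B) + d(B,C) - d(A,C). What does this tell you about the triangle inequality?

d(A,B) = √(2² + 3²) = √13 ≈ 3.6056, d(B,C) = √(4² + 6²) = √52 ≈ 7.2111, d(A,C) = √(2² + 3²) = √13 ≈ 3.6056.
d(A,B) + d(B,C) - d(A,C) = 3.6056 + 7.2111 - 3.6056 = 10.8167 - 3.6056 = 7.2111 (to 4 decimal places). This is ≥ 0, so the triangle inequality holds for these points.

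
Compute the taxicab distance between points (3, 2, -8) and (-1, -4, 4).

Σ|x_i - y_i| = |3 - (-1)| + |2 - (-4)| + |-8 - 4| = 4 + 6 + 12 = 22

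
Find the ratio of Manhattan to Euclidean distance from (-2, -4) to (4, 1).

L1 = |-2 - 4| + |-4 - 1| = 6 + 5 = 11
L2 = √(6² + 5²) = √61 ≈ 7.8102
L1 ≥ L2 always (equality iff movement is along one axis); L1 > L2 here.
Ratio L1/L2 = 11/√61 ≈ 1.4084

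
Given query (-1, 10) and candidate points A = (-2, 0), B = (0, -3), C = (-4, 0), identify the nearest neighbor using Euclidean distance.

Distances: d(A) ≈ 10.0499, d(B) ≈ 13.0384, d(C) ≈ 10.4403. Nearest: A = (-2, 0) with distance 10.0499.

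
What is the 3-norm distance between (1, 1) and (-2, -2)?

(Σ|x_i - y_i|^3)^(1/3) = (|1 - (-2)|^3 + |1 - (-2)|^3)^(1/3)
= (3^3 + 3^3)^(1/3) = (27 + 27)^(1/3) = (54)^(1/3) ≈ 3.7798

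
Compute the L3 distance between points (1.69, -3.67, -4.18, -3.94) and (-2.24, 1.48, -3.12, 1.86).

(Σ|x_i - y_i|^3)^(1/3) = (|1.69 - (-2.24)|^3 + |-3.67 - 1.48|^3 + |-4.18 - (-3.12)|^3 + |-3.94 - 1.86|^3)^(1/3)
= (3.93^3 + 5.15^3 + 1.06^3 + 5.8^3)^(1/3) ≈ (60.6985 + 136.5909 + 1.191 + 195.112)^(1/3) = (393.5924)^(1/3) ≈ 7.3285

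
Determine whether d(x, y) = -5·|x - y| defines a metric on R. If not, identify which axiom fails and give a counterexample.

No. With c = -5 < 0, d fails non-negativity: d(2, 8) = -5·|2 - 8| = -5·6 = -30 < 0.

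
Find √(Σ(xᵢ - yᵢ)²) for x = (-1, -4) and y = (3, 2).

√(Σ(x_i - y_i)²) = √((-1 - 3)² + (-4 - 2)²)
= √((-4)² + (-6)²) = √(16 + 36) = √52 ≈ 7.2111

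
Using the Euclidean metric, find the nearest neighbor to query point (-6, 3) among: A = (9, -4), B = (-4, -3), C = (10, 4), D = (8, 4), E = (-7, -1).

Distances: d(A) ≈ 16.5529, d(B) ≈ 6.3246, d(C) ≈ 16.0312, d(D) ≈ 14.0357, d(E) ≈ 4.1231. Nearest: E = (-7, -1) with distance 4.1231.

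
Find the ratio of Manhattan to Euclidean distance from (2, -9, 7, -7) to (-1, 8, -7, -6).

L1 = |2 - (-1)| + |-9 - 8| + |7 - (-7)| + |-7 - (-6)| = 3 + 17 + 14 + 1 = 35
L2 = √(3² + 17² + 14² + 1²) = √495 ≈ 22.2486
L1 ≥ L2 always (equality iff movement is along one axis); L1 > L2 here.
Ratio L1/L2 = 35/√495 ≈ 1.5731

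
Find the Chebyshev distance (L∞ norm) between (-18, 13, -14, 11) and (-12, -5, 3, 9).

max(|x_i - y_i|) = max(|-18 - (-12)|, |13 - (-5)|, |-14 - 3|, |11 - 9|) = max(6, 18, 17, 2) = 18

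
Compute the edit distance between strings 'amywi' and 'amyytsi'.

Let D[i][j] be the edit distance between the first i characters of 'amywi' and the first j characters of 'amyytsi', with D[i][0] = i, D[0][j] = j, and D[i][j] = D[i-1][j-1] if the characters match, else 1 + min(D[i-1][j], D[i][j-1], D[i-1][j-1]). Filling the table (rows: prefixes of 'amywi', columns: prefixes of 'amyytsi'):
     ε  a  m  y  y  t  s  i
  ε  0  1  2  3  4  5  6  7
  a  1  0  1  2  3  4  5  6
  m  2  1  0  1  2  3  4  5
  y  3  2  1  0  1  2  3  4
  w  4  3  2  1  1  2  3  4
  i  5  4  3  2  2  2  3  3
The bottom-right entry gives D[5][7] = 3, so no sequence of fewer than 3 edits works. Backtracking through the table gives one optimal edit sequence (3 edits):
  amywi → amyywi (ins y @3)
  amyywi → amyytwi (ins t @5)
  amyytwi → amyytsi (sub w→s @6)
Edit distance = 3.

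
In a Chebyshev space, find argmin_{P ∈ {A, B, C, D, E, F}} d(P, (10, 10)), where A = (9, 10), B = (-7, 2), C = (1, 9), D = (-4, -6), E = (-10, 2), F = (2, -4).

Distances: d(A) = 1, d(B) = 17, d(C) = 9, d(D) = 16, d(E) = 20, d(F) = 14. Nearest: A = (9, 10) with distance 1.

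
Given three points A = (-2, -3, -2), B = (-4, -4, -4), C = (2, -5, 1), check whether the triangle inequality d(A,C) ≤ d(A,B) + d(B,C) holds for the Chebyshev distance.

d(A,B) = max(2, 1, 2) = 2, d(B,C) = max(6, 1, 5) = 6, d(A,C) = max(4, 2, 3) = 4.
d(A,C) = 4 ≤ 2 + 6 = 8. Triangle inequality is satisfied.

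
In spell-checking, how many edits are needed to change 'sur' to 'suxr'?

Let D[i][j] be the edit distance between the first i characters of 'sur' and the first j characters of 'suxr', with D[i][0] = i, D[0][j] = j, and D[i][j] = D[i-1][j-1] if the characters match, else 1 + min(D[i-1][j], D[i][j-1], D[i-1][j-1]). Filling the table (rows: prefixes of 'sur', columns: prefixes of 'suxr'):
     ε  s  u  x  r
  ε  0  1  2  3  4
  s  1  0  1  2  3
  u  2  1  0  1  2
  r  3  2  1  1  1
The bottom-right entry gives D[3][4] = 1, so no sequence of fewer than 1 edit works. Backtracking through the table gives one optimal edit sequence (1 edit):
  sur → suxr (ins x @3)
Edit distance = 1.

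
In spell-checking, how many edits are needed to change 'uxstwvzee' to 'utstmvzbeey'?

Let D[i][j] be the edit distance between the first i characters of 'uxstwvzee' and the first j characters of 'utstmvzbeey', with D[i][0] = i, D[0][j] = j, and D[i][j] = D[i-1][j-1] if the characters match, else 1 + min(D[i-1][j], D[i][j-1], D[i-1][j-1]). Filling the table (rows: prefixes of 'uxstwvzee', columns: prefixes of 'utstmvzbeey'):
     ε  u  t  s  t  m  v  z  b  e  e  y
  ε  0  1  2  3  4  5  6  7  8  9 10 11
  u  1  0  1  2  3  4  5  6  7  8  9 10
  x  2  1  1  2  3  4  5  6  7  8  9 10
  s  3  2  2  1  2  3  4  5  6  7  8  9
  t  4  3  2  2  1  2  3  4  5  6  7  8
  w  5  4  3  3  2  2  3  4  5  6  7  8
  v  6  5  4  4  3  3  2  3  4  5  6  7
  z  7  6  5  5  4  4  3  2  3  4  5  6
  e  8  7  6  6  5  5  4  3  3  3  4  5
  e  9  8  7  7  6  6  5  4  4  3  3  4
The bottom-right entry gives D[9][11] = 4, so no sequence of fewer than 4 edits works. Backtracking through the table gives one optimal edit sequence (4 edits):
  uxstwvzee → utstwvzee (sub x→t @2)
  utstwvzee → utstmvzee (sub w→m @5)
  utstmvzee → utstmvzbee (ins b @8)
  utstmvzbee → utstmvzbeey (ins y @11)
Edit distance = 4.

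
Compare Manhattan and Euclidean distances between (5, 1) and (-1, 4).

L1 = |5 - (-1)| + |1 - 4| = 6 + 3 = 9
L2 = √(6² + 3²) = √45 ≈ 6.7082
L1 ≥ L2 always (equality iff movement is along one axis); L1 > L2 here.
Ratio L1/L2 = 9/√45 ≈ 1.3416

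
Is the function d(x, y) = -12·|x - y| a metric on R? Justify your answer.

No. With c = -12 < 0, d fails non-negativity: d(1, 2) = -12·|1 - 2| = -12·1 = -12 < 0.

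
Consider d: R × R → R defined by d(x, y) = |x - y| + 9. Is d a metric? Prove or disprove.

No. d fails identity of indiscernibles (specifically d(x,x) = 0): d(-2, -2) = |-2 - (-2)| + 9 = 0 + 9 = 9 ≠ 0.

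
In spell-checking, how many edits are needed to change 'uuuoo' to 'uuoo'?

Let D[i][j] be the edit distance between the first i characters of 'uuuoo' and the first j characters of 'uuoo', with D[i][0] = i, D[0][j] = j, and D[i][j] = D[i-1][j-1] if the characters match, else 1 + min(D[i-1][j], D[i][j-1], D[i-1][j-1]). Filling the table (rows: prefixes of 'uuuoo', columns: prefixes of 'uuoo'):
     ε  u  u  o  o
  ε  0  1  2  3  4
  u  1  0  1  2  3
  u  2  1  0  1  2
  u  3  2  1  1  2
  o  4  3  2  1  1
  o  5  4  3  2  1
The bottom-right entry gives D[5][4] = 1, so no sequence of fewer than 1 edit works. Backtracking through the table gives one optimal edit sequence (1 edit):
  uuuoo → uuoo (del u @1)
Edit distance = 1.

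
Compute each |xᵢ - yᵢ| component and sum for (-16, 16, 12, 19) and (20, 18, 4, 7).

Σ|x_i - y_i| = |-16 - 20| + |16 - 18| + |12 - 4| + |19 - 7| = 36 + 2 + 8 + 12 = 58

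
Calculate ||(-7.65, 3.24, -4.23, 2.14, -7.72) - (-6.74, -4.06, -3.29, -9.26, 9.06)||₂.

√(Σ(x_i - y_i)²) = √((-7.65 - (-6.74))² + (3.24 - (-4.06))² + (-4.23 - (-3.29))² + (2.14 - (-9.26))² + (-7.72 - 9.06)²)
= √((-0.91)² + 7.3² + (-0.94)² + 11.4² + (-16.78)²) = √(0.8281 + 53.29 + 0.8836 + 129.96 + 281.5684) = √466.5301 ≈ 21.5993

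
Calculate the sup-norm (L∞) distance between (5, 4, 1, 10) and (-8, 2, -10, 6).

max(|x_i - y_i|) = max(|5 - (-8)|, |4 - 2|, |1 - (-10)|, |10 - 6|) = max(13, 2, 11, 4) = 13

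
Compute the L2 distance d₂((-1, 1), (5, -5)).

√(Σ(x_i - y_i)²) = √((-1 - 5)² + (1 - (-5))²)
= √((-6)² + 6²) = √(36 + 36) = √72 ≈ 8.4853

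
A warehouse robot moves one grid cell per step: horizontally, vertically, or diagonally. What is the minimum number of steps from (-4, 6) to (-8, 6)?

max(|x_i - y_i|) = max(|-4 - (-8)|, |6 - 6|) = max(4, 0) = 4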